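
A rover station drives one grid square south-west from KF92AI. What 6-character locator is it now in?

KF82xh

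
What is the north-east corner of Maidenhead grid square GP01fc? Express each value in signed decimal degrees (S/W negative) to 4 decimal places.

Field G=6, P=15: +6·20° lon, +15·10° lat → SW at lon -60°, lat 60°.
Square 0, 1: +0·2° lon, +1·1° lat → SW at lon -60°, lat 61°.
Subsquare f=5, c=2: +5·0.0833333° lon, +2·0.0416667° lat → SW at lon -59.5833°, lat 61.0833°.
Cell spans 0.0833333° lon × 0.0416667° lat. NE corner is SW corner plus one full cell.
latitude 61.1250, longitude -59.5000.

61.1250, -59.5000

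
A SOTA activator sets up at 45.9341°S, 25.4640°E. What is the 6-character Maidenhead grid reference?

Add 180° to longitude and 90° to latitude: 205.4640, 44.0659.
Field: 205.4640/20 → 10 → K, 44.0659/10 → 4 → E; chars KE.
Square: 5.4640/2 → 2, 4.0659/1 → 4; chars 24.
Subsquare: 1.4640/0.0833333 → 17 → r, 0.0659/0.0416667 → 1 → b; chars rb.

KE24rb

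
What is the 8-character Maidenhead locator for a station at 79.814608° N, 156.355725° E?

QQ89et25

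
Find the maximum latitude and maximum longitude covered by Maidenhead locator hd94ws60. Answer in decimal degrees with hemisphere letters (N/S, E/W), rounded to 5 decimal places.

55.24583° S, 20.10833° W

Field H=7, D=3: +7·20° lon, +3·10° lat → SW at lon -40°, lat -60°.
Square 9, 4: +9·2° lon, +4·1° lat → SW at lon -22°, lat -56°.
Subsquare w=22, s=18: +22·0.0833333° lon, +18·0.0416667° lat → SW at lon -20.1667°, lat -55.25°.
Extended square 6, 0: +6·0.00833333° lon, +0·0.00416667° lat → SW at lon -20.1167°, lat -55.25°.
Cell spans 0.00833333° lon × 0.00416667° lat. NE corner is SW corner plus one full cell.
latitude 55.24583° S, longitude 20.10833° W.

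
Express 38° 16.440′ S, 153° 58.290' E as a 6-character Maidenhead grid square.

QF61xr

Shift to the Maidenhead origin (180°W, 90°S): lon 333.9715, lat 51.7260.
Field: lon ⌊333.9715/20⌋ = 16 → Q; lat ⌊51.7260/10⌋ = 5 → F.
Square: lon ⌊13.9715/2⌋ = 6; lat ⌊1.7260/1⌋ = 1.
Subsquare: lon ⌊1.9715/0.0833333⌋ = 23 → x; lat ⌊0.7260/0.0416667⌋ = 17 → r.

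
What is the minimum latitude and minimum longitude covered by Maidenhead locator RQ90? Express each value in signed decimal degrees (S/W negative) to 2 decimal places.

Field R=17, Q=16: +17·20° lon, +16·10° lat → SW at lon 160°, lat 70°.
Square 9, 0: +9·2° lon, +0·1° lat → SW at lon 178°, lat 70°.
latitude 70.00, longitude 178.00.

70.00, 178.00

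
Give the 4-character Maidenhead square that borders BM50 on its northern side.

BM51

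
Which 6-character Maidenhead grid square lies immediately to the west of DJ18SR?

Longitude subsquare s = 18; −1 → 17 = r.
The latitude characters are unchanged.

DJ18rr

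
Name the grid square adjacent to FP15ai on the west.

FP05xi

Longitude subsquare a = 0; −1 → -1, wraps to 23 = x, carry into square.
Longitude square 1; −1 → 0.
The latitude characters are unchanged.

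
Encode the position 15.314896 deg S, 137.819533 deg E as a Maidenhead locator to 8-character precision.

PH84vq84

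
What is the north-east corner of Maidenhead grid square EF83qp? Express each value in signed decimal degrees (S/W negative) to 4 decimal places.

Field E=4, F=5: +4·20° lon, +5·10° lat → SW at lon -100°, lat -40°.
Square 8, 3: +8·2° lon, +3·1° lat → SW at lon -84°, lat -37°.
Subsquare q=16, p=15: +16·0.0833333° lon, +15·0.0416667° lat → SW at lon -82.6667°, lat -36.375°.
Cell spans 0.0833333° lon × 0.0416667° lat. NE corner is SW corner plus one full cell.
latitude -36.3333, longitude -82.5833.

-36.3333, -82.5833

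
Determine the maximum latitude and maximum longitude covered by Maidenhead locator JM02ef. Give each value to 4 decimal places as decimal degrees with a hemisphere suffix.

32.2500° N, 0.4167° E

Field J=9, M=12: +9·20° lon, +12·10° lat → SW at lon 0°, lat 30°.
Square 0, 2: +0·2° lon, +2·1° lat → SW at lon 0°, lat 32°.
Subsquare e=4, f=5: +4·0.0833333° lon, +5·0.0416667° lat → SW at lon 0.333333°, lat 32.2083°.
Cell spans 0.0833333° lon × 0.0416667° lat. NE corner is SW corner plus one full cell.
latitude 32.2500° N, longitude 0.4167° E.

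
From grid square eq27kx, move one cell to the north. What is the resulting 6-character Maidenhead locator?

EQ28ka

Latitude subsquare x = 23; +1 → 24, wraps to 0 = a, carry into square.
Latitude square 7; +1 → 8.
The longitude characters are unchanged.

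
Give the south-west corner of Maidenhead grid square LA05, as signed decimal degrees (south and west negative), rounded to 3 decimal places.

-85.000, 40.000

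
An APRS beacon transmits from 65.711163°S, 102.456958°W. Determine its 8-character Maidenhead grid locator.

DC84sg59

Offset from 180°W / 90°S: lon 77.54304°, lat 24.28884°.
Field (20°×10°, letters A–R): 77.54304/20 → 3 → D, 24.28884/10 → 2 → C; chars DC.
Square (2°×1°, digits 0–9): 17.54304/2 → 8, 4.28884/1 → 4; chars 84.
Subsquare (5′×2.5′, letters a–x): 1.54304/0.0833333 → 18 → s, 0.28884/0.0416667 → 6 → g; chars sg.
Extended square (30″×15″, digits 0–9): 0.04304/0.00833333 → 5, 0.03884/0.00416667 → 9; chars 59.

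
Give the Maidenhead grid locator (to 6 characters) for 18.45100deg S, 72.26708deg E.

Offset from 180°W / 90°S: lon 252.2671°, lat 71.5490°.
Field: 252.2671/20 → 12 → M, 71.5490/10 → 7 → H; chars MH.
Square: 12.2671/2 → 6, 1.5490/1 → 1; chars 61.
Subsquare: 0.2671/0.0833333 → 3 → d, 0.5490/0.0416667 → 13 → n; chars dn.

MH61dn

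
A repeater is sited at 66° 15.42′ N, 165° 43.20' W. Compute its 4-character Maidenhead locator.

AP76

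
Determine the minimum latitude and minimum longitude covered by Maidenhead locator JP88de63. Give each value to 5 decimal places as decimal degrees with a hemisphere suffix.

Field J=9, P=15: +9·20° lon, +15·10° lat → SW at lon 0°, lat 60°.
Square 8, 8: +8·2° lon, +8·1° lat → SW at lon 16°, lat 68°.
Subsquare d=3, e=4: +3·0.0833333° lon, +4·0.0416667° lat → SW at lon 16.25°, lat 68.1667°.
Extended square 6, 3: +6·0.00833333° lon, +3·0.00416667° lat → SW at lon 16.3°, lat 68.1792°.
latitude 68.17917° N, longitude 16.30000° E.

68.17917° N, 16.30000° E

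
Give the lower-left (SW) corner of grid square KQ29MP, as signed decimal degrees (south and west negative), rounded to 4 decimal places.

79.6250, 25.0000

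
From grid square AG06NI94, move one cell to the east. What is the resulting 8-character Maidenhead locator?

Longitude extended square 9; +1 → 10, wraps to 0, carry into subsquare.
Longitude subsquare n = 13; +1 → 14 = o.
The latitude characters are unchanged.

AG06oi04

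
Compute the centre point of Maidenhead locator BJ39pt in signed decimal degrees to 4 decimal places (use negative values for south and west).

9.8125, -152.7083

Field B=1, J=9: +1·20° lon, +9·10° lat → SW at lon -160°, lat 0°.
Square 3, 9: +3·2° lon, +9·1° lat → SW at lon -154°, lat 9°.
Subsquare p=15, t=19: +15·0.0833333° lon, +19·0.0416667° lat → SW at lon -152.75°, lat 9.79167°.
Cell spans 0.0833333° lon × 0.0416667° lat. Centre is SW corner plus half of each.
latitude 9.8125, longitude -152.7083.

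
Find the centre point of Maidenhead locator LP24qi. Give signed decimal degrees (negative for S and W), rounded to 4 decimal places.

64.3542, 45.3750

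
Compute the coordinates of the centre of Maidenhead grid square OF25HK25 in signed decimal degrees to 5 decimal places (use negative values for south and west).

Field O=14, F=5: +14·20° lon, +5·10° lat → SW at lon 100°, lat -40°.
Square 2, 5: +2·2° lon, +5·1° lat → SW at lon 104°, lat -35°.
Subsquare h=7, k=10: +7·0.0833333° lon, +10·0.0416667° lat → SW at lon 104.583°, lat -34.5833°.
Extended square 2, 5: +2·0.00833333° lon, +5·0.00416667° lat → SW at lon 104.6°, lat -34.5625°.
Cell spans 0.00833333° lon × 0.00416667° lat. Centre is SW corner plus half of each.
latitude -34.56042, longitude 104.60417.

-34.56042, 104.60417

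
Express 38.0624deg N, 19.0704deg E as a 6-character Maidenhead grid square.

JM98mb

Add 180° to longitude and 90° to latitude: 199.0704, 128.0624.
Field: lon ⌊199.0704/20⌋ = 9 → J; lat ⌊128.0624/10⌋ = 12 → M.
Square: lon ⌊19.0704/2⌋ = 9; lat ⌊8.0624/1⌋ = 8.
Subsquare: lon ⌊1.0704/0.0833333⌋ = 12 → m; lat ⌊0.0624/0.0416667⌋ = 1 → b.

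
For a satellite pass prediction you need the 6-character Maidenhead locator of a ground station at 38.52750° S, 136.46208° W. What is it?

CF11sl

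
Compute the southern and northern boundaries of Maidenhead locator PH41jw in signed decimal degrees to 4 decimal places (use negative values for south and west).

Field P=15, H=7: +15·20° lon, +7·10° lat → SW at lon 120°, lat -20°.
Square 4, 1: +4·2° lon, +1·1° lat → SW at lon 128°, lat -19°.
Subsquare j=9, w=22: +9·0.0833333° lon, +22·0.0416667° lat → SW at lon 128.75°, lat -18.0833°.
Cell spans 0.0833333° lon × 0.0416667° lat.
south -18.0833, north -18.0417.

-18.0833, -18.0417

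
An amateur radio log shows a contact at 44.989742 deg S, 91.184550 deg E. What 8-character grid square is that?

NE55oa22

Add 180° to longitude and 90° to latitude: 271.18455, 45.01026.
Field: 271.18455/20 → 13 → N, 45.01026/10 → 4 → E; chars NE.
Square: 11.18455/2 → 5, 5.01026/1 → 5; chars 55.
Subsquare: 1.18455/0.0833333 → 14 → o, 0.01026/0.0416667 → 0 → a; chars oa.
Extended square: 0.01788/0.00833333 → 2, 0.01026/0.00416667 → 2; chars 22.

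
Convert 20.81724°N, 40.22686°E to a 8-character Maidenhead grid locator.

LL00ct76

Offset from 180°W / 90°S: lon 220.22686°, lat 110.81724°.
Field: lon ⌊220.22686/20⌋ = 11 → L; lat ⌊110.81724/10⌋ = 11 → L.
Square: lon ⌊0.22686/2⌋ = 0; lat ⌊0.81724/1⌋ = 0.
Subsquare: lon ⌊0.22686/0.0833333⌋ = 2 → c; lat ⌊0.81724/0.0416667⌋ = 19 → t.
Extended square: lon ⌊0.06019/0.00833333⌋ = 7; lat ⌊0.02557/0.00416667⌋ = 6.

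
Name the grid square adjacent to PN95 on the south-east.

QN04

Longitude square 9; +1 → 10, wraps to 0, carry into field.
Longitude field P = 15; +1 → 16 = Q.
Latitude square 5; −1 → 4.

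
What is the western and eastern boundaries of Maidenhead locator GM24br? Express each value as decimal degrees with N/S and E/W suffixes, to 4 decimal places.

55.9167° W, 55.8333° W

Field G=6, M=12: +6·20° lon, +12·10° lat → SW at lon -60°, lat 30°.
Square 2, 4: +2·2° lon, +4·1° lat → SW at lon -56°, lat 34°.
Subsquare b=1, r=17: +1·0.0833333° lon, +17·0.0416667° lat → SW at lon -55.9167°, lat 34.7083°.
Cell spans 0.0833333° lon × 0.0416667° lat.
west 55.9167° W, east 55.8333° W.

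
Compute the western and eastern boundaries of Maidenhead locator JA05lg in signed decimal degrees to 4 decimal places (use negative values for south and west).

0.9167, 1.0000

Field J=9, A=0: +9·20° lon, +0·10° lat → SW at lon 0°, lat -90°.
Square 0, 5: +0·2° lon, +5·1° lat → SW at lon 0°, lat -85°.
Subsquare l=11, g=6: +11·0.0833333° lon, +6·0.0416667° lat → SW at lon 0.916667°, lat -84.75°.
Cell spans 0.0833333° lon × 0.0416667° lat.
west 0.9167, east 1.0000.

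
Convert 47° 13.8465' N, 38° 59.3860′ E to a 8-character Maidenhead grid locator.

KN97lf85

Add 180° to longitude and 90° to latitude: 218.98977, 137.23077.
Field: lon ⌊218.98977/20⌋ = 10 → K; lat ⌊137.23077/10⌋ = 13 → N.
Square: lon ⌊18.98977/2⌋ = 9; lat ⌊7.23077/1⌋ = 7.
Subsquare: lon ⌊0.98977/0.0833333⌋ = 11 → l; lat ⌊0.23077/0.0416667⌋ = 5 → f.
Extended square: lon ⌊0.07310/0.00833333⌋ = 8; lat ⌊0.02244/0.00416667⌋ = 5.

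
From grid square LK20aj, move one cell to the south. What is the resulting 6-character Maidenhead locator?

LK20ai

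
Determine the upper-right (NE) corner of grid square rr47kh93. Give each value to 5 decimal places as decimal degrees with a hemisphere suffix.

Field R=17, R=17: +17·20° lon, +17·10° lat → SW at lon 160°, lat 80°.
Square 4, 7: +4·2° lon, +7·1° lat → SW at lon 168°, lat 87°.
Subsquare k=10, h=7: +10·0.0833333° lon, +7·0.0416667° lat → SW at lon 168.833°, lat 87.2917°.
Extended square 9, 3: +9·0.00833333° lon, +3·0.00416667° lat → SW at lon 168.908°, lat 87.3042°.
Cell spans 0.00833333° lon × 0.00416667° lat. NE corner is SW corner plus one full cell.
latitude 87.30833° N, longitude 168.91667° E.

87.30833° N, 168.91667° E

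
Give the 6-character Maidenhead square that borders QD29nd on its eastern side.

QD29od

Longitude subsquare n = 13; +1 → 14 = o.
The latitude characters are unchanged.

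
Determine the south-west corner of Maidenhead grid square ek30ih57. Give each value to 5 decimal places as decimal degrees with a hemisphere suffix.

Field E=4, K=10: +4·20° lon, +10·10° lat → SW at lon -100°, lat 10°.
Square 3, 0: +3·2° lon, +0·1° lat → SW at lon -94°, lat 10°.
Subsquare i=8, h=7: +8·0.0833333° lon, +7·0.0416667° lat → SW at lon -93.3333°, lat 10.2917°.
Extended square 5, 7: +5·0.00833333° lon, +7·0.00416667° lat → SW at lon -93.2917°, lat 10.3208°.
latitude 10.32083° N, longitude 93.29167° W.

10.32083° N, 93.29167° W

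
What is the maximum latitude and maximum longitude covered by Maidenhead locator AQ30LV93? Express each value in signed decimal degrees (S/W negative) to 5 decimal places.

Field A=0, Q=16: +0·20° lon, +16·10° lat → SW at lon -180°, lat 70°.
Square 3, 0: +3·2° lon, +0·1° lat → SW at lon -174°, lat 70°.
Subsquare l=11, v=21: +11·0.0833333° lon, +21·0.0416667° lat → SW at lon -173.083°, lat 70.875°.
Extended square 9, 3: +9·0.00833333° lon, +3·0.00416667° lat → SW at lon -173.008°, lat 70.8875°.
Cell spans 0.00833333° lon × 0.00416667° lat. NE corner is SW corner plus one full cell.
latitude 70.89167, longitude -173.00000.

70.89167, -173.00000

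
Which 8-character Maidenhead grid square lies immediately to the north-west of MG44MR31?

Longitude extended square 3; −1 → 2.
Latitude extended square 1; +1 → 2.

MG44mr22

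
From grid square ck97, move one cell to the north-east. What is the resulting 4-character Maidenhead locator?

Longitude square 9; +1 → 10, wraps to 0, carry into field.
Longitude field C = 2; +1 → 3 = D.
Latitude square 7; +1 → 8.

DK08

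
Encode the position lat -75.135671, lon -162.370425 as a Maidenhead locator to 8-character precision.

Add 180° to longitude and 90° to latitude: 17.62957, 14.86433.
Field: lon ⌊17.62957/20⌋ = 0 → A; lat ⌊14.86433/10⌋ = 1 → B.
Square: lon ⌊17.62957/2⌋ = 8; lat ⌊4.86433/1⌋ = 4.
Subsquare: lon ⌊1.62957/0.0833333⌋ = 19 → t; lat ⌊0.86433/0.0416667⌋ = 20 → u.
Extended square: lon ⌊0.04624/0.00833333⌋ = 5; lat ⌊0.03100/0.00416667⌋ = 7.

AB84tu57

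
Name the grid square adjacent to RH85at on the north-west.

RH75xu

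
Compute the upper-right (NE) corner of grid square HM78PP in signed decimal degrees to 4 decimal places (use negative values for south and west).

Field H=7, M=12: +7·20° lon, +12·10° lat → SW at lon -40°, lat 30°.
Square 7, 8: +7·2° lon, +8·1° lat → SW at lon -26°, lat 38°.
Subsquare p=15, p=15: +15·0.0833333° lon, +15·0.0416667° lat → SW at lon -24.75°, lat 38.625°.
Cell spans 0.0833333° lon × 0.0416667° lat. NE corner is SW corner plus one full cell.
latitude 38.6667, longitude -24.6667.

38.6667, -24.6667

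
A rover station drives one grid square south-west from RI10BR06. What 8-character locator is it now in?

RI10ar95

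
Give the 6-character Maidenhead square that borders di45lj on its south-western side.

Longitude subsquare l = 11; −1 → 10 = k.
Latitude subsquare j = 9; −1 → 8 = i.

DI45ki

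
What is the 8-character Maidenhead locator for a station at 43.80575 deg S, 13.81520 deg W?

Offset from 180°W / 90°S: lon 166.18480°, lat 46.19425°.
Field (20°×10°, letters A–R): 166.18480/20 → 8 → I, 46.19425/10 → 4 → E; chars IE.
Square (2°×1°, digits 0–9): 6.18480/2 → 3, 6.19425/1 → 6; chars 36.
Subsquare (5′×2.5′, letters a–x): 0.18480/0.0833333 → 2 → c, 0.19425/0.0416667 → 4 → e; chars ce.
Extended square (30″×15″, digits 0–9): 0.01813/0.00833333 → 2, 0.02758/0.00416667 → 6; chars 26.

IE36ce26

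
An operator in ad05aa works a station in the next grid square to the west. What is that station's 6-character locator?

Longitude subsquare a = 0; −1 → -1, wraps to 23 = x, carry into square.
Longitude square 0; −1 → -1, wraps to 9, carry into field.
Longitude field A = 0; −1 → -1, wraps to 17 = R, wrapping around the antimeridian.
The latitude characters are unchanged.

RD95xa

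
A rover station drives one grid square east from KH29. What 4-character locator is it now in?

KH39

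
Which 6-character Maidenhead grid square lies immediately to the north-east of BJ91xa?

Longitude subsquare x = 23; +1 → 24, wraps to 0 = a, carry into square.
Longitude square 9; +1 → 10, wraps to 0, carry into field.
Longitude field B = 1; +1 → 2 = C.
Latitude subsquare a = 0; +1 → 1 = b.

CJ01ab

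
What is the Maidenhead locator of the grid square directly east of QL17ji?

QL17ki

Longitude subsquare j = 9; +1 → 10 = k.
The latitude characters are unchanged.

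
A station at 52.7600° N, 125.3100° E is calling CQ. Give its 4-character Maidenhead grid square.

Offset from 180°W / 90°S: lon 305.31°, lat 142.76°.
Field (20°×10°, letters A–R): 305.31/20 → 15 → P, 142.76/10 → 14 → O; chars PO.
Square (2°×1°, digits 0–9): 5.31/2 → 2, 2.76/1 → 2; chars 22.

PO22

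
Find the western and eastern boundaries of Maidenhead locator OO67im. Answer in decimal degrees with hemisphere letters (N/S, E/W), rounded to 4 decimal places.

112.6667° E, 112.7500° E

Field O=14, O=14: +14·20° lon, +14·10° lat → SW at lon 100°, lat 50°.
Square 6, 7: +6·2° lon, +7·1° lat → SW at lon 112°, lat 57°.
Subsquare i=8, m=12: +8·0.0833333° lon, +12·0.0416667° lat → SW at lon 112.667°, lat 57.5°.
Cell spans 0.0833333° lon × 0.0416667° lat.
west 112.6667° E, east 112.7500° E.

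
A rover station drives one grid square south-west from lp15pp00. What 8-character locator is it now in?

LP15oo99

Longitude extended square 0; −1 → -1, wraps to 9, carry into subsquare.
Longitude subsquare p = 15; −1 → 14 = o.
Latitude extended square 0; −1 → -1, wraps to 9, carry into subsquare.
Latitude subsquare p = 15; −1 → 14 = o.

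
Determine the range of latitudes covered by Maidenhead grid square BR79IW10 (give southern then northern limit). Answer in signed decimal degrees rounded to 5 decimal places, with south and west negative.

89.91667, 89.92083

Field B=1, R=17: +1·20° lon, +17·10° lat → SW at lon -160°, lat 80°.
Square 7, 9: +7·2° lon, +9·1° lat → SW at lon -146°, lat 89°.
Subsquare i=8, w=22: +8·0.0833333° lon, +22·0.0416667° lat → SW at lon -145.333°, lat 89.9167°.
Extended square 1, 0: +1·0.00833333° lon, +0·0.00416667° lat → SW at lon -145.325°, lat 89.9167°.
Cell spans 0.00833333° lon × 0.00416667° lat.
south 89.91667, north 89.92083.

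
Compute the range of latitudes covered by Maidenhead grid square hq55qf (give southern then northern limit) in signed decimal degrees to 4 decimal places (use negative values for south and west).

Field H=7, Q=16: +7·20° lon, +16·10° lat → SW at lon -40°, lat 70°.
Square 5, 5: +5·2° lon, +5·1° lat → SW at lon -30°, lat 75°.
Subsquare q=16, f=5: +16·0.0833333° lon, +5·0.0416667° lat → SW at lon -28.6667°, lat 75.2083°.
Cell spans 0.0833333° lon × 0.0416667° lat.
south 75.2083, north 75.2500.

75.2083, 75.2500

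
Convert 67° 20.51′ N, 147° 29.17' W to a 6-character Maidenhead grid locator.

BP67gi

Offset from 180°W / 90°S: lon 32.5138°, lat 157.3418°.
Field: lon ⌊32.5138/20⌋ = 1 → B; lat ⌊157.3418/10⌋ = 15 → P.
Square: lon ⌊12.5138/2⌋ = 6; lat ⌊7.3418/1⌋ = 7.
Subsquare: lon ⌊0.5138/0.0833333⌋ = 6 → g; lat ⌊0.3418/0.0416667⌋ = 8 → i.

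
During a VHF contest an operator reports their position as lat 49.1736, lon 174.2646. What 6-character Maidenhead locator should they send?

Shift to the Maidenhead origin (180°W, 90°S): lon 354.2646, lat 139.1736.
Field: 354.2646/20 → 17 → R, 139.1736/10 → 13 → N; chars RN.
Square: 14.2646/2 → 7, 9.1736/1 → 9; chars 79.
Subsquare: 0.2646/0.0833333 → 3 → d, 0.1736/0.0416667 → 4 → e; chars de.

RN79de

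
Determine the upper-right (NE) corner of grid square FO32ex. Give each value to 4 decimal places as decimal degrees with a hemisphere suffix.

53.0000° N, 73.5833° W

Field F=5, O=14: +5·20° lon, +14·10° lat → SW at lon -80°, lat 50°.
Square 3, 2: +3·2° lon, +2·1° lat → SW at lon -74°, lat 52°.
Subsquare e=4, x=23: +4·0.0833333° lon, +23·0.0416667° lat → SW at lon -73.6667°, lat 52.9583°.
Cell spans 0.0833333° lon × 0.0416667° lat. NE corner is SW corner plus one full cell.
latitude 53.0000° N, longitude 73.5833° W.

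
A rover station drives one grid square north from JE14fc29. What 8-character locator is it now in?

JE14fd20

Latitude extended square 9; +1 → 10, wraps to 0, carry into subsquare.
Latitude subsquare c = 2; +1 → 3 = d.
The longitude characters are unchanged.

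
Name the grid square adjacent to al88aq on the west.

AL78xq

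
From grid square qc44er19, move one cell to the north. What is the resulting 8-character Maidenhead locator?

Latitude extended square 9; +1 → 10, wraps to 0, carry into subsquare.
Latitude subsquare r = 17; +1 → 18 = s.
The longitude characters are unchanged.

QC44es10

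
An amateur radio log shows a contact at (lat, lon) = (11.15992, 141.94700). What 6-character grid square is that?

QK01xd

Shift to the Maidenhead origin (180°W, 90°S): lon 321.9470, lat 101.1599.
Field (20°×10°, letters A–R): lon ⌊321.9470/20⌋ = 16 → Q; lat ⌊101.1599/10⌋ = 10 → K.
Square (2°×1°, digits 0–9): lon ⌊1.9470/2⌋ = 0; lat ⌊1.1599/1⌋ = 1.
Subsquare (5′×2.5′, letters a–x): lon ⌊1.9470/0.0833333⌋ = 23 → x; lat ⌊0.1599/0.0416667⌋ = 3 → d.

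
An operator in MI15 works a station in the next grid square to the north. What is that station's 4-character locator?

MI16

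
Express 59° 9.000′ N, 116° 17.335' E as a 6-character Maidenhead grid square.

OO89dd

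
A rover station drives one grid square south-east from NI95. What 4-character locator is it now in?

Longitude square 9; +1 → 10, wraps to 0, carry into field.
Longitude field N = 13; +1 → 14 = O.
Latitude square 5; −1 → 4.

OI04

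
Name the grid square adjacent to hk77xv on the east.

HK87av

Longitude subsquare x = 23; +1 → 24, wraps to 0 = a, carry into square.
Longitude square 7; +1 → 8.
The latitude characters are unchanged.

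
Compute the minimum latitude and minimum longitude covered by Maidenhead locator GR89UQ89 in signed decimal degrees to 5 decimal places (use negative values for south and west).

89.70417, -42.26667

Field G=6, R=17: +6·20° lon, +17·10° lat → SW at lon -60°, lat 80°.
Square 8, 9: +8·2° lon, +9·1° lat → SW at lon -44°, lat 89°.
Subsquare u=20, q=16: +20·0.0833333° lon, +16·0.0416667° lat → SW at lon -42.3333°, lat 89.6667°.
Extended square 8, 9: +8·0.00833333° lon, +9·0.00416667° lat → SW at lon -42.2667°, lat 89.7042°.
latitude 89.70417, longitude -42.26667.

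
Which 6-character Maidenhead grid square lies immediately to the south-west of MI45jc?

MI45ib

Longitude subsquare j = 9; −1 → 8 = i.
Latitude subsquare c = 2; −1 → 1 = b.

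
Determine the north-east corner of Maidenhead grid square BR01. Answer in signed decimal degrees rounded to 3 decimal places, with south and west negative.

82.000, -158.000

Field B=1, R=17: +1·20° lon, +17·10° lat → SW at lon -160°, lat 80°.
Square 0, 1: +0·2° lon, +1·1° lat → SW at lon -160°, lat 81°.
Cell spans 2° lon × 1° lat. NE corner is SW corner plus one full cell.
latitude 82.000, longitude -158.000.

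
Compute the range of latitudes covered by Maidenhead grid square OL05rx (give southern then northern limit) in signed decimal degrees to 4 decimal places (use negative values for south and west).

Field O=14, L=11: +14·20° lon, +11·10° lat → SW at lon 100°, lat 20°.
Square 0, 5: +0·2° lon, +5·1° lat → SW at lon 100°, lat 25°.
Subsquare r=17, x=23: +17·0.0833333° lon, +23·0.0416667° lat → SW at lon 101.417°, lat 25.9583°.
Cell spans 0.0833333° lon × 0.0416667° lat.
south 25.9583, north 26.0000.

25.9583, 26.0000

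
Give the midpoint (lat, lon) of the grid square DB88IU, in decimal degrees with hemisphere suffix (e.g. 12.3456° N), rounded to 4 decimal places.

Field D=3, B=1: +3·20° lon, +1·10° lat → SW at lon -120°, lat -80°.
Square 8, 8: +8·2° lon, +8·1° lat → SW at lon -104°, lat -72°.
Subsquare i=8, u=20: +8·0.0833333° lon, +20·0.0416667° lat → SW at lon -103.333°, lat -71.1667°.
Cell spans 0.0833333° lon × 0.0416667° lat. Centre is SW corner plus half of each.
latitude 71.1458° S, longitude 103.2917° W.

71.1458° S, 103.2917° W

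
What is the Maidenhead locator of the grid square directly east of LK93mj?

LK93nj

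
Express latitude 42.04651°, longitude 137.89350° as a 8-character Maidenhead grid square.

PN82wb71

Shift to the Maidenhead origin (180°W, 90°S): lon 317.89350, lat 132.04651.
Field: 317.89350/20 → 15 → P, 132.04651/10 → 13 → N; chars PN.
Square: 17.89350/2 → 8, 2.04651/1 → 2; chars 82.
Subsquare: 1.89350/0.0833333 → 22 → w, 0.04651/0.0416667 → 1 → b; chars wb.
Extended square: 0.06017/0.00833333 → 7, 0.00484/0.00416667 → 1; chars 71.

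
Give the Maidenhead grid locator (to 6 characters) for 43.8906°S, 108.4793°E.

Add 180° to longitude and 90° to latitude: 288.4793, 46.1094.
Field: 288.4793/20 → 14 → O, 46.1094/10 → 4 → E; chars OE.
Square: 8.4793/2 → 4, 6.1094/1 → 6; chars 46.
Subsquare: 0.4793/0.0833333 → 5 → f, 0.1094/0.0416667 → 2 → c; chars fc.

OE46fc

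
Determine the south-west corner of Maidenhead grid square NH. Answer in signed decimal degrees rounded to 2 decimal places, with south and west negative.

-20.00, 80.00

Field N=13, H=7: +13·20° lon, +7·10° lat → SW at lon 80°, lat -20°.
latitude -20.00, longitude 80.00.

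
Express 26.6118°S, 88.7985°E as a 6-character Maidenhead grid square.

Add 180° to longitude and 90° to latitude: 268.7985, 63.3882.
Field: lon ⌊268.7985/20⌋ = 13 → N; lat ⌊63.3882/10⌋ = 6 → G.
Square: lon ⌊8.7985/2⌋ = 4; lat ⌊3.3882/1⌋ = 3.
Subsquare: lon ⌊0.7985/0.0833333⌋ = 9 → j; lat ⌊0.3882/0.0416667⌋ = 9 → j.

NG43jj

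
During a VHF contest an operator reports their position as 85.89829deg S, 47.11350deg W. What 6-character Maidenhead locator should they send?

Offset from 180°W / 90°S: lon 132.8865°, lat 4.1017°.
Field: 132.8865/20 → 6 → G, 4.1017/10 → 0 → A; chars GA.
Square: 12.8865/2 → 6, 4.1017/1 → 4; chars 64.
Subsquare: 0.8865/0.0833333 → 10 → k, 0.1017/0.0416667 → 2 → c; chars kc.

GA64kc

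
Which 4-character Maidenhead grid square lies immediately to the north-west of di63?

Longitude square 6; −1 → 5.
Latitude square 3; +1 → 4.

DI54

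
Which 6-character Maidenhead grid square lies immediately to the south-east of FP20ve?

Longitude subsquare v = 21; +1 → 22 = w.
Latitude subsquare e = 4; −1 → 3 = d.

FP20wd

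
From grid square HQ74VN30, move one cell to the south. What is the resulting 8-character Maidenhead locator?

Latitude extended square 0; −1 → -1, wraps to 9, carry into subsquare.
Latitude subsquare n = 13; −1 → 12 = m.
The longitude characters are unchanged.

HQ74vm39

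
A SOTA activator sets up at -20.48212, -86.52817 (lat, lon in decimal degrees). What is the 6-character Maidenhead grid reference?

EG69rm

Shift to the Maidenhead origin (180°W, 90°S): lon 93.4718, lat 69.5179.
Field (20°×10°, letters A–R): 93.4718/20 → 4 → E, 69.5179/10 → 6 → G; chars EG.
Square (2°×1°, digits 0–9): 13.4718/2 → 6, 9.5179/1 → 9; chars 69.
Subsquare (5′×2.5′, letters a–x): 1.4718/0.0833333 → 17 → r, 0.5179/0.0416667 → 12 → m; chars rm.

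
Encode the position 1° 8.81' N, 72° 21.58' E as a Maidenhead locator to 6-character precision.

MJ61ed

Offset from 180°W / 90°S: lon 252.3597°, lat 91.1468°.
Field (20°×10°, letters A–R): lon ⌊252.3597/20⌋ = 12 → M; lat ⌊91.1468/10⌋ = 9 → J.
Square (2°×1°, digits 0–9): lon ⌊12.3597/2⌋ = 6; lat ⌊1.1468/1⌋ = 1.
Subsquare (5′×2.5′, letters a–x): lon ⌊0.3597/0.0833333⌋ = 4 → e; lat ⌊0.1468/0.0416667⌋ = 3 → d.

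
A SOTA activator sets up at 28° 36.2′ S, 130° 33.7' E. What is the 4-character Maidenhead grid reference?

Offset from 180°W / 90°S: lon 310.56°, lat 61.40°.
Field: lon ⌊310.56/20⌋ = 15 → P; lat ⌊61.40/10⌋ = 6 → G.
Square: lon ⌊10.56/2⌋ = 5; lat ⌊1.40/1⌋ = 1.

PG51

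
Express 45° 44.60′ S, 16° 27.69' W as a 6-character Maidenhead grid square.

Shift to the Maidenhead origin (180°W, 90°S): lon 163.5385, lat 44.2567.
Field: 163.5385/20 → 8 → I, 44.2567/10 → 4 → E; chars IE.
Square: 3.5385/2 → 1, 4.2567/1 → 4; chars 14.
Subsquare: 1.5385/0.0833333 → 18 → s, 0.2567/0.0416667 → 6 → g; chars sg.

IE14sg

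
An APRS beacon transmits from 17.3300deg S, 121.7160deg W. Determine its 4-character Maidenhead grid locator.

CH92

Shift to the Maidenhead origin (180°W, 90°S): lon 58.28, lat 72.67.
Field: 58.28/20 → 2 → C, 72.67/10 → 7 → H; chars CH.
Square: 18.28/2 → 9, 2.67/1 → 2; chars 92.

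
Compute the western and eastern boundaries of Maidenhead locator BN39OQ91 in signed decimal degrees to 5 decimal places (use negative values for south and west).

-152.75833, -152.75000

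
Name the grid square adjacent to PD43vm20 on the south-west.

PD43vl19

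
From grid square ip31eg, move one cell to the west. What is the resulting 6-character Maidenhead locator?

Longitude subsquare e = 4; −1 → 3 = d.
The latitude characters are unchanged.

IP31dg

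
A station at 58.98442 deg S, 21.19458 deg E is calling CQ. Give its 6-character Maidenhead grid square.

KD01oa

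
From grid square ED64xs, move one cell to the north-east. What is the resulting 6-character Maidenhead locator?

ED74at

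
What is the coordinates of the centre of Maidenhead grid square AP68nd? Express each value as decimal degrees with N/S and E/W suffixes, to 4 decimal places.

68.1458° N, 166.8750° W

Field A=0, P=15: +0·20° lon, +15·10° lat → SW at lon -180°, lat 60°.
Square 6, 8: +6·2° lon, +8·1° lat → SW at lon -168°, lat 68°.
Subsquare n=13, d=3: +13·0.0833333° lon, +3·0.0416667° lat → SW at lon -166.917°, lat 68.125°.
Cell spans 0.0833333° lon × 0.0416667° lat. Centre is SW corner plus half of each.
latitude 68.1458° N, longitude 166.8750° W.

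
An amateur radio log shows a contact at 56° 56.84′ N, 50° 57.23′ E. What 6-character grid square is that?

Offset from 180°W / 90°S: lon 230.9538°, lat 146.9473°.
Field (20°×10°, letters A–R): 230.9538/20 → 11 → L, 146.9473/10 → 14 → O; chars LO.
Square (2°×1°, digits 0–9): 10.9538/2 → 5, 6.9473/1 → 6; chars 56.
Subsquare (5′×2.5′, letters a–x): 0.9538/0.0833333 → 11 → l, 0.9473/0.0416667 → 22 → w; chars lw.

LO56lw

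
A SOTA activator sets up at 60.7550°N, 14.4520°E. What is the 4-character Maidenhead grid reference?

JP70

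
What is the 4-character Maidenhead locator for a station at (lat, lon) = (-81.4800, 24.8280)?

Offset from 180°W / 90°S: lon 204.83°, lat 8.52°.
Field: lon ⌊204.83/20⌋ = 10 → K; lat ⌊8.52/10⌋ = 0 → A.
Square: lon ⌊4.83/2⌋ = 2; lat ⌊8.52/1⌋ = 8.

KA28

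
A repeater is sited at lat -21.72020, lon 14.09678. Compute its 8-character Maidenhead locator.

JG78bg17

Offset from 180°W / 90°S: lon 194.09678°, lat 68.27980°.
Field (20°×10°, letters A–R): lon ⌊194.09678/20⌋ = 9 → J; lat ⌊68.27980/10⌋ = 6 → G.
Square (2°×1°, digits 0–9): lon ⌊14.09678/2⌋ = 7; lat ⌊8.27980/1⌋ = 8.
Subsquare (5′×2.5′, letters a–x): lon ⌊0.09678/0.0833333⌋ = 1 → b; lat ⌊0.27980/0.0416667⌋ = 6 → g.
Extended square (30″×15″, digits 0–9): lon ⌊0.01345/0.00833333⌋ = 1; lat ⌊0.02980/0.00416667⌋ = 7.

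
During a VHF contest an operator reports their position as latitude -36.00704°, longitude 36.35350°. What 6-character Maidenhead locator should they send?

Add 180° to longitude and 90° to latitude: 216.3535, 53.9930.
Field: 216.3535/20 → 10 → K, 53.9930/10 → 5 → F; chars KF.
Square: 16.3535/2 → 8, 3.9930/1 → 3; chars 83.
Subsquare: 0.3535/0.0833333 → 4 → e, 0.9930/0.0416667 → 23 → x; chars ex.

KF83ex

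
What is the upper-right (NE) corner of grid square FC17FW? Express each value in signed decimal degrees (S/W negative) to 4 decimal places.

-62.0417, -77.5000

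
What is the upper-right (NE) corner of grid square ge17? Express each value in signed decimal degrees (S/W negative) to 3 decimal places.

Field G=6, E=4: +6·20° lon, +4·10° lat → SW at lon -60°, lat -50°.
Square 1, 7: +1·2° lon, +7·1° lat → SW at lon -58°, lat -43°.
Cell spans 2° lon × 1° lat. NE corner is SW corner plus one full cell.
latitude -42.000, longitude -56.000.

-42.000, -56.000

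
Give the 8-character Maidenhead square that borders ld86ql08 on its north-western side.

LD86pl99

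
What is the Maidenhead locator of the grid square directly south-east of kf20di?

KF20eh

Longitude subsquare d = 3; +1 → 4 = e.
Latitude subsquare i = 8; −1 → 7 = h.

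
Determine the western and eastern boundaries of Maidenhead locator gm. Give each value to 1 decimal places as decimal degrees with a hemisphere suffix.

60.0° W, 40.0° W

Field G=6, M=12: +6·20° lon, +12·10° lat → SW at lon -60°, lat 30°.
Cell spans 20° lon × 10° lat.
west 60.0° W, east 40.0° W.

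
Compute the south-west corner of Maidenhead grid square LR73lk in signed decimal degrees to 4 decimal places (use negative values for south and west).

83.4167, 54.9167

Field L=11, R=17: +11·20° lon, +17·10° lat → SW at lon 40°, lat 80°.
Square 7, 3: +7·2° lon, +3·1° lat → SW at lon 54°, lat 83°.
Subsquare l=11, k=10: +11·0.0833333° lon, +10·0.0416667° lat → SW at lon 54.9167°, lat 83.4167°.
latitude 83.4167, longitude 54.9167.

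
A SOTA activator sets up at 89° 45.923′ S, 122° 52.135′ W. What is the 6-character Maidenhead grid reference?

CA80nf

Offset from 180°W / 90°S: lon 57.1311°, lat 0.2346°.
Field: 57.1311/20 → 2 → C, 0.2346/10 → 0 → A; chars CA.
Square: 17.1311/2 → 8, 0.2346/1 → 0; chars 80.
Subsquare: 1.1311/0.0833333 → 13 → n, 0.2346/0.0416667 → 5 → f; chars nf.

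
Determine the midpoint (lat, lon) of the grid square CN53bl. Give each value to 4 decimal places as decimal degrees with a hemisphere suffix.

43.4792° N, 129.8750° W

Field C=2, N=13: +2·20° lon, +13·10° lat → SW at lon -140°, lat 40°.
Square 5, 3: +5·2° lon, +3·1° lat → SW at lon -130°, lat 43°.
Subsquare b=1, l=11: +1·0.0833333° lon, +11·0.0416667° lat → SW at lon -129.917°, lat 43.4583°.
Cell spans 0.0833333° lon × 0.0416667° lat. Centre is SW corner plus half of each.
latitude 43.4792° N, longitude 129.8750° W.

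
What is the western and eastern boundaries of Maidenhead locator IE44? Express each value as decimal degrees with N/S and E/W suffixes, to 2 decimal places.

Field I=8, E=4: +8·20° lon, +4·10° lat → SW at lon -20°, lat -50°.
Square 4, 4: +4·2° lon, +4·1° lat → SW at lon -12°, lat -46°.
Cell spans 2° lon × 1° lat.
west 12.00° W, east 10.00° W.

12.00° W, 10.00° W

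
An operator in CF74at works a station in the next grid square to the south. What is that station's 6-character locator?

Latitude subsquare t = 19; −1 → 18 = s.
The longitude characters are unchanged.

CF74as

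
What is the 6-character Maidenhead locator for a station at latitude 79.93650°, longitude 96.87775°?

Add 180° to longitude and 90° to latitude: 276.8777, 169.9365.
Field: lon ⌊276.8777/20⌋ = 13 → N; lat ⌊169.9365/10⌋ = 16 → Q.
Square: lon ⌊16.8777/2⌋ = 8; lat ⌊9.9365/1⌋ = 9.
Subsquare: lon ⌊0.8777/0.0833333⌋ = 10 → k; lat ⌊0.9365/0.0416667⌋ = 22 → w.

NQ89kw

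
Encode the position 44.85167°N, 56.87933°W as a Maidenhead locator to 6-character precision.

GN14nu

Offset from 180°W / 90°S: lon 123.1207°, lat 134.8517°.
Field (20°×10°, letters A–R): lon ⌊123.1207/20⌋ = 6 → G; lat ⌊134.8517/10⌋ = 13 → N.
Square (2°×1°, digits 0–9): lon ⌊3.1207/2⌋ = 1; lat ⌊4.8517/1⌋ = 4.
Subsquare (5′×2.5′, letters a–x): lon ⌊1.1207/0.0833333⌋ = 13 → n; lat ⌊0.8517/0.0416667⌋ = 20 → u.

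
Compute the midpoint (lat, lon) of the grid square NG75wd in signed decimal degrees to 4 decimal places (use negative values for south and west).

Field N=13, G=6: +13·20° lon, +6·10° lat → SW at lon 80°, lat -30°.
Square 7, 5: +7·2° lon, +5·1° lat → SW at lon 94°, lat -25°.
Subsquare w=22, d=3: +22·0.0833333° lon, +3·0.0416667° lat → SW at lon 95.8333°, lat -24.875°.
Cell spans 0.0833333° lon × 0.0416667° lat. Centre is SW corner plus half of each.
latitude -24.8542, longitude 95.8750.

-24.8542, 95.8750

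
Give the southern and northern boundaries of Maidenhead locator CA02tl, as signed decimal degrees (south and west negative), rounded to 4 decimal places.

Field C=2, A=0: +2·20° lon, +0·10° lat → SW at lon -140°, lat -90°.
Square 0, 2: +0·2° lon, +2·1° lat → SW at lon -140°, lat -88°.
Subsquare t=19, l=11: +19·0.0833333° lon, +11·0.0416667° lat → SW at lon -138.417°, lat -87.5417°.
Cell spans 0.0833333° lon × 0.0416667° lat.
south -87.5417, north -87.5000.

-87.5417, -87.5000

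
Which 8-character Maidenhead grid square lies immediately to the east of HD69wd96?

HD69xd06

Longitude extended square 9; +1 → 10, wraps to 0, carry into subsquare.
Longitude subsquare w = 22; +1 → 23 = x.
The latitude characters are unchanged.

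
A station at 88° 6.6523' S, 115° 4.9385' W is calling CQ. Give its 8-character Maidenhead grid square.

DA21lv03

Shift to the Maidenhead origin (180°W, 90°S): lon 64.91769, lat 1.88913.
Field: lon ⌊64.91769/20⌋ = 3 → D; lat ⌊1.88913/10⌋ = 0 → A.
Square: lon ⌊4.91769/2⌋ = 2; lat ⌊1.88913/1⌋ = 1.
Subsquare: lon ⌊0.91769/0.0833333⌋ = 11 → l; lat ⌊0.88913/0.0416667⌋ = 21 → v.
Extended square: lon ⌊0.00103/0.00833333⌋ = 0; lat ⌊0.01413/0.00416667⌋ = 3.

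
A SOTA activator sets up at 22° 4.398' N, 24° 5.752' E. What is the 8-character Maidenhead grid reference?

KL22bb17

Shift to the Maidenhead origin (180°W, 90°S): lon 204.09587, lat 112.07330.
Field: lon ⌊204.09587/20⌋ = 10 → K; lat ⌊112.07330/10⌋ = 11 → L.
Square: lon ⌊4.09587/2⌋ = 2; lat ⌊2.07330/1⌋ = 2.
Subsquare: lon ⌊0.09587/0.0833333⌋ = 1 → b; lat ⌊0.07330/0.0416667⌋ = 1 → b.
Extended square: lon ⌊0.01253/0.00833333⌋ = 1; lat ⌊0.03163/0.00416667⌋ = 7.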